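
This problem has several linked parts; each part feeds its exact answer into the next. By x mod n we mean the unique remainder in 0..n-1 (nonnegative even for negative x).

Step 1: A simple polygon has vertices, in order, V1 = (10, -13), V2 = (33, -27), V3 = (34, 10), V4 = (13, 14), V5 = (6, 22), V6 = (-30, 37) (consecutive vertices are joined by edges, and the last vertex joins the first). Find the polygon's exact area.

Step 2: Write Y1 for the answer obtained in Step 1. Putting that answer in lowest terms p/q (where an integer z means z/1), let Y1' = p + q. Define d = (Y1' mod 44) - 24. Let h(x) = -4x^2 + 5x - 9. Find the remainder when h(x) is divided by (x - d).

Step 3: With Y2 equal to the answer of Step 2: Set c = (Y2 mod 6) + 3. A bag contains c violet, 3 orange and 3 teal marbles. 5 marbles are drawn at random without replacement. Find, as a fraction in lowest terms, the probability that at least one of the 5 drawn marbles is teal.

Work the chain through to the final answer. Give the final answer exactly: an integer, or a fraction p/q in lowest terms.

115/143

Step 1: cross terms: (10*-27 - 33*-13)=159, (33*10 - 34*-27)=1248, (34*14 - 13*10)=346, (13*22 - 6*14)=202, (6*37 - -30*22)=882, (-30*-13 - 10*37)=20; twice the area = |2857| = 2857; area = 2857/2; answer 2857/2
Step 2: Y1 = 2857/2; threaded value p + q = 2859; d = 19; remainder = value at the root: -4*(19)^2 + 5*(19)^1 - 9 = (-1444) + (95) + (-9) = -1358; answer -1358
Step 3: Y2 = -1358; c = 7; total draws C(13,5) = 1287; complement C(10,5) = 252; favorable 1287 - 252 = 1035; P = 115/143; answer 115/143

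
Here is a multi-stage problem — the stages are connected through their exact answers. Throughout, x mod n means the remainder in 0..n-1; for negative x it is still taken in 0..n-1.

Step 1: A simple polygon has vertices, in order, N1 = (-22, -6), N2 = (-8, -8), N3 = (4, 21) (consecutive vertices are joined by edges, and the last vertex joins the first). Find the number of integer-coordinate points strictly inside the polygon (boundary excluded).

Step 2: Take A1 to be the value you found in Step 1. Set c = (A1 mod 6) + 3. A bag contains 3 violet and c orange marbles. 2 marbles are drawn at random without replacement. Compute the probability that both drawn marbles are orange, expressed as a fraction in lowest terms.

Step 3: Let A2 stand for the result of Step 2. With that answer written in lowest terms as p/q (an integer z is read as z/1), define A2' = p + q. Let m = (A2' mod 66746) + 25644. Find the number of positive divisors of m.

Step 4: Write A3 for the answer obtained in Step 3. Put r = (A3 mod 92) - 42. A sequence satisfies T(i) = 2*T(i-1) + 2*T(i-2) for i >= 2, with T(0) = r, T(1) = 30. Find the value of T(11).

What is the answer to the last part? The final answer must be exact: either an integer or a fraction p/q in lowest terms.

Step 1: cross terms: (-22*-8 - -8*-6)=128, (-8*21 - 4*-8)=-136, (4*-6 - -22*21)=438; twice the area = |430| = 430; area = 215; boundary points = 2 + 1 + 1 = 4; strictly interior points = area - boundary/2 + 1 = 214; answer 214
Step 2: A1 = 214; c = 7; total draws C(10,2) = 45; favorable C(7,2) = 21; P = 7/15; answer 7/15
Step 3: A2 = 7/15; threaded value p + q = 22; m = 25666; 25666 = 2 * 41 * 313; number of divisors = (1+1) * (1+1) * (1+1) = 8; answer 8
Step 4: A3 = 8; r = -34; T(2) = 2*(30) + 2*(-34) = -8; iterating: T(2)=-8, T(3)=44, T(4)=72, T(5)=232, T(6)=608, T(7)=1680, T(8)=4576, T(9)=12512, T(10)=34176, T(11)=93376; answer 93376

93376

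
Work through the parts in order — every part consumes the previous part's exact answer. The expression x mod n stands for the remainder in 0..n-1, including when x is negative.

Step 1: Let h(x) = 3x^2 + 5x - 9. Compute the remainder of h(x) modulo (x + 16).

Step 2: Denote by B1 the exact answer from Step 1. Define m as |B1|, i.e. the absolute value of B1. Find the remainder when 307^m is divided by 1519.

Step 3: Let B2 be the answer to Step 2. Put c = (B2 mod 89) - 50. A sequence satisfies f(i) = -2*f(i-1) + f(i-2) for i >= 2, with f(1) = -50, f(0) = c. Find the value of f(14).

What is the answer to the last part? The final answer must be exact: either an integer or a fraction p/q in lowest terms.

3537185

Step 1: remainder = value at the root: 3*(-16)^2 + 5*(-16)^1 - 9 = (768) + (-80) + (-9) = 679; answer 679
Step 2: B1 = 679; m = 679; squarings mod 1519: 307^1=307, 307^2=71, 307^4=484, 307^8=330, 307^16=1051, 307^32=288, 307^64=918, 307^128=1198, 307^256=1268, 307^512=722; 307^679 = 307^1 * 307^2 * 307^4 * 307^32 * 307^128 * 307^512 = 391 (mod 1519); answer 391
Step 3: B2 = 391; c = -15; f(2) = -2*(-50) + 1*(-15) = 85; iterating: f(2)=85, f(3)=-220, f(4)=525, f(5)=-1270, f(6)=3065, f(7)=-7400, f(8)=17865, f(9)=-43130, f(10)=104125, f(11)=-251380, f(12)=606885, f(13)=-1465150, f(14)=3537185; answer 3537185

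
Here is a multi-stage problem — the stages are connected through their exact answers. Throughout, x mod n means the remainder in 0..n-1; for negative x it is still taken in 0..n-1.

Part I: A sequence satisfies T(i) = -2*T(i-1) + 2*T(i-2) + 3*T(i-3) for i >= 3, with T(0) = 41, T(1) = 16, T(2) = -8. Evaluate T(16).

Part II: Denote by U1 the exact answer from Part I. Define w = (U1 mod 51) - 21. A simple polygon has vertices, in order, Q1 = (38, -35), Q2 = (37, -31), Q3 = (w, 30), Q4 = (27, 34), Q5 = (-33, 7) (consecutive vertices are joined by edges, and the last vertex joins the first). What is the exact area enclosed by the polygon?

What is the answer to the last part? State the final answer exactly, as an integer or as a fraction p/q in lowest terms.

Part I: T(3) = -2*(-8) + 2*(16) + 3*(41) = 171; iterating: T(3)=171, T(4)=-310, T(5)=938, T(6)=-1983, T(7)=4912, T(8)=-10976, T(9)=25827, T(10)=-58870, T(11)=136466, T(12)=-313191, T(13)=722704, T(14)=-1662392, T(15)=3830619, T(16)=-8817910; answer -8817910
Part II: U1 = -8817910; w = 20; cross terms: (38*-31 - 37*-35)=117, (37*30 - 20*-31)=1730, (20*34 - 27*30)=-130, (27*7 - -33*34)=1311, (-33*-35 - 38*7)=889; twice the area = |3917| = 3917; area = 3917/2; answer 3917/2

3917/2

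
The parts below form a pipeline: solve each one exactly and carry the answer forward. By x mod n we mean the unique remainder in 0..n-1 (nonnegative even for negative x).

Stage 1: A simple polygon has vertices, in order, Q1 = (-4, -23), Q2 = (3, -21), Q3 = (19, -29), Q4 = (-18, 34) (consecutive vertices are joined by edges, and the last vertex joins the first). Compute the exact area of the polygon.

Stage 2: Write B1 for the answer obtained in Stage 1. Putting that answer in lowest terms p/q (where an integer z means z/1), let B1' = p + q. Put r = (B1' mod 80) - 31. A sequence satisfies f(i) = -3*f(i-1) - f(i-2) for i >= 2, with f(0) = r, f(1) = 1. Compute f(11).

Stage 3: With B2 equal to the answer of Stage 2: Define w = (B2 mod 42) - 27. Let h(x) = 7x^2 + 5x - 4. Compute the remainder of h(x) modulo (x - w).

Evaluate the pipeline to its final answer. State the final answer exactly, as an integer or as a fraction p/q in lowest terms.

1438

Stage 1: cross terms: (-4*-21 - 3*-23)=153, (3*-29 - 19*-21)=312, (19*34 - -18*-29)=124, (-18*-23 - -4*34)=550; twice the area = |1139| = 1139; area = 1139/2; answer 1139/2
Stage 2: B1 = 1139/2; threaded value p + q = 1141; r = -10; f(2) = -3*(1) - 1*(-10) = 7; iterating: f(2)=7, f(3)=-22, f(4)=59, f(5)=-155, f(6)=406, f(7)=-1063, f(8)=2783, f(9)=-7286, f(10)=19075, f(11)=-49939; answer -49939
Stage 3: B2 = -49939; w = 14; remainder = value at the root: 7*(14)^2 + 5*(14)^1 - 4 = (1372) + (70) + (-4) = 1438; answer 1438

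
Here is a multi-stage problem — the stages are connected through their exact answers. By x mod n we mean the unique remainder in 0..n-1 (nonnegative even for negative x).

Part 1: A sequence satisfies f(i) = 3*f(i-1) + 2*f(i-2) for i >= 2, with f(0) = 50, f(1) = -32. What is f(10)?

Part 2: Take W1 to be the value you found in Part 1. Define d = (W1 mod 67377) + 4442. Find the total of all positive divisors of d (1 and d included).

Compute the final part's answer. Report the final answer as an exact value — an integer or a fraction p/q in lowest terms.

Part 1: f(2) = 3*(-32) + 2*(50) = 4; iterating: f(2)=4, f(3)=-52, f(4)=-148, f(5)=-548, f(6)=-1940, f(7)=-6916, f(8)=-24628, f(9)=-87716, f(10)=-312404; answer -312404
Part 2: W1 = -312404; d = 28923; 28923 = 3 * 31 * 311; sigma = (1 + 3) * (1 + 31) * (1 + 311) = 4 * 32 * 312 = 39936; answer 39936

39936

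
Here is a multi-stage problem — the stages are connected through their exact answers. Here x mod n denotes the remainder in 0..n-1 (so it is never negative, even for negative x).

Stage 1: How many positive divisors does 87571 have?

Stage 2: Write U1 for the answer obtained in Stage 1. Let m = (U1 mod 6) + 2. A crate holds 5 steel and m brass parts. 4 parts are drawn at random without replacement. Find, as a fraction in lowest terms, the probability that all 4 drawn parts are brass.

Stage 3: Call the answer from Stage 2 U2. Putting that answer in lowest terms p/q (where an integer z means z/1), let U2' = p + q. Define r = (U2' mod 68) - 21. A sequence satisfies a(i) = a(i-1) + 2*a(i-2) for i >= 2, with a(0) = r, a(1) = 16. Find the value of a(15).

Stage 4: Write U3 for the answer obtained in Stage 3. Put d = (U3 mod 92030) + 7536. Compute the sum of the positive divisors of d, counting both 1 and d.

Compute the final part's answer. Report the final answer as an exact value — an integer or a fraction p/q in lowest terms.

Stage 1: 87571 = 11 * 19 * 419; number of divisors = (1+1) * (1+1) * (1+1) = 8; answer 8
Stage 2: U1 = 8; m = 4; total draws C(9,4) = 126; favorable C(4,4) = 1; P = 1/126; answer 1/126
Stage 3: U2 = 1/126; threaded value p + q = 127; r = 38; a(2) = 1*(16) + 2*(38) = 92; iterating: a(2)=92, a(3)=124, a(4)=308, a(5)=556, a(6)=1172, a(7)=2284, a(8)=4628, a(9)=9196, a(10)=18452, a(11)=36844, a(12)=73748, a(13)=147436, a(14)=294932, a(15)=589804; answer 589804
Stage 4: U3 = 589804; d = 45160; 45160 = 2^3 * 5 * 1129; sigma = (1 + 2 + 4 + 8) * (1 + 5) * (1 + 1129) = 15 * 6 * 1130 = 101700; answer 101700

101700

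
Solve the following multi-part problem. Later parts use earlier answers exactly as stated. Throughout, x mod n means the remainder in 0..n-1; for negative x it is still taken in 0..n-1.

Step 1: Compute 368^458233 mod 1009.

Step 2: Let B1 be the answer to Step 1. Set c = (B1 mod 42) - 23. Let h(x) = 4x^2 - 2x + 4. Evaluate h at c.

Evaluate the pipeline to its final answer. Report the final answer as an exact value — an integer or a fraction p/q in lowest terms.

510

Step 1: squarings mod 1009: 368^1=368, 368^2=218, 368^4=101, 368^8=111, 368^16=213, 368^32=973, 368^64=287, 368^128=640, 368^256=955, 368^512=898, 368^1024=213, 368^2048=973, 368^4096=287, 368^8192=640, 368^16384=955, 368^32768=898, 368^65536=213, 368^131072=973, 368^262144=287; 368^458233 = 368^1 * 368^8 * 368^16 * 368^32 * 368^64 * 368^128 * 368^256 * 368^1024 * 368^2048 * 368^4096 * 368^8192 * 368^16384 * 368^32768 * 368^131072 * 368^262144 = 264 (mod 1009); answer 264
Step 2: B1 = 264; c = -11; 4*(-11)^2 - 2*(-11)^1 + 4 = (484) + (22) + (4) = 510; answer 510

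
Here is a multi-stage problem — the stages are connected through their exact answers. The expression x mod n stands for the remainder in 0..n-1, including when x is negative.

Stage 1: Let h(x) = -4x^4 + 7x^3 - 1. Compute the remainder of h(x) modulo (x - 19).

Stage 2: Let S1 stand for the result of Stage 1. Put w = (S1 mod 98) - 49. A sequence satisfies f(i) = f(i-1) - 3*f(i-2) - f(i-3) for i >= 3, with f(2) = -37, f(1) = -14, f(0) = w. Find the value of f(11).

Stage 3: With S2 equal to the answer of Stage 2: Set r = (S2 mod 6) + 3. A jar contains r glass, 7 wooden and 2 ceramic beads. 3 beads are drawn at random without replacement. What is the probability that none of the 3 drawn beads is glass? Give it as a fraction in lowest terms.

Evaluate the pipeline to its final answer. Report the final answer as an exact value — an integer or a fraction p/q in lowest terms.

21/55

Stage 1: remainder = value at the root: -4*(19)^4 + 7*(19)^3 - 1 = (-521284) + (48013) + (-1) = -473272; answer -473272
Stage 2: S1 = -473272; w = 19; f(3) = 1*(-37) - 3*(-14) - 1*(19) = -14; iterating: f(3)=-14, f(4)=111, f(5)=190, f(6)=-129, f(7)=-810, f(8)=-613, f(9)=1946, f(10)=4595, f(11)=-630; answer -630
Stage 3: S2 = -630; r = 3; total draws C(12,3) = 220; favorable C(9,3) = 84; P = 21/55; answer 21/55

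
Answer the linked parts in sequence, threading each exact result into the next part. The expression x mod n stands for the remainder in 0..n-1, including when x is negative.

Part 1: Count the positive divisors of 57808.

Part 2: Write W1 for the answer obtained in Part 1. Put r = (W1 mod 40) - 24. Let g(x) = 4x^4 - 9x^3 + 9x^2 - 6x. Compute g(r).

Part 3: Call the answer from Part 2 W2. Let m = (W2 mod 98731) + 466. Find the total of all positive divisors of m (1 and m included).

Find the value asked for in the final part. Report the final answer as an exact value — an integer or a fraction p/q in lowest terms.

Part 1: 57808 = 2^4 * 3613; number of divisors = (4+1) * (1+1) = 10; answer 10
Part 2: W1 = 10; r = -14; 4*(-14)^4 - 9*(-14)^3 + 9*(-14)^2 - 6*(-14)^1 = (153664) + (24696) + (1764) + (84) = 180208; answer 180208
Part 3: W2 = 180208; m = 81943; 81943 is prime, so its only divisors are 1 and 81943; sigma = 1 + 81943 = 81944; answer 81944

81944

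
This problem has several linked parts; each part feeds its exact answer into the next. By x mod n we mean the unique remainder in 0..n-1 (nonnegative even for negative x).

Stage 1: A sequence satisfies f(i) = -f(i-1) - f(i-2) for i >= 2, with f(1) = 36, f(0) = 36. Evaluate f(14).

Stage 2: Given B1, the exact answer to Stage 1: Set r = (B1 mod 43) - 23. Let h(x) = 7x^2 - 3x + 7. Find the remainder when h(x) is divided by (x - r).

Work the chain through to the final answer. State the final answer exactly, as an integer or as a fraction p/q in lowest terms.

601

Stage 1: f(2) = -1*(36) - 1*(36) = -72; iterating: f(2)=-72, f(3)=36, f(4)=36, f(5)=-72, f(6)=36, f(7)=36, f(8)=-72, f(9)=36, f(10)=36, f(11)=-72, f(12)=36, f(13)=36, f(14)=-72; answer -72
Stage 2: B1 = -72; r = -9; remainder = value at the root: 7*(-9)^2 - 3*(-9)^1 + 7 = (567) + (27) + (7) = 601; answer 601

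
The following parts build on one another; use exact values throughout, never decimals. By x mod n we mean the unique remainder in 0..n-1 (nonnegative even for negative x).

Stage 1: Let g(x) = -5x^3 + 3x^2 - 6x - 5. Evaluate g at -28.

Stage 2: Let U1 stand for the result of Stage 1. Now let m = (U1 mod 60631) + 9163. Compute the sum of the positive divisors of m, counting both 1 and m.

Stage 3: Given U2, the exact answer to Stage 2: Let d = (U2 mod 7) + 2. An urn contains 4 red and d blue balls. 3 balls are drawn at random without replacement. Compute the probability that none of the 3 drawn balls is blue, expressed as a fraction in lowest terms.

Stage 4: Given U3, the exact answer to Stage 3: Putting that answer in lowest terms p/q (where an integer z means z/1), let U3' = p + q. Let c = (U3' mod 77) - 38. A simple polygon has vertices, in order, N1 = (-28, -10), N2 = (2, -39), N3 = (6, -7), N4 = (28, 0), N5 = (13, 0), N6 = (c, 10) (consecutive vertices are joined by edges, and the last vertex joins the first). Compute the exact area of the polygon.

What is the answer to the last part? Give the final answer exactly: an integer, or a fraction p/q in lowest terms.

879

Stage 1: -5*(-28)^3 + 3*(-28)^2 - 6*(-28)^1 - 5 = (109760) + (2352) + (168) + (-5) = 112275; answer 112275
Stage 2: U1 = 112275; m = 60807; 60807 = 3 * 20269; sigma = (1 + 3) * (1 + 20269) = 4 * 20270 = 81080; answer 81080
Stage 3: U2 = 81080; d = 8; total draws C(12,3) = 220; favorable C(4,3) = 4; P = 1/55; answer 1/55
Stage 4: U3 = 1/55; threaded value p + q = 56; c = 18; cross terms: (-28*-39 - 2*-10)=1112, (2*-7 - 6*-39)=220, (6*0 - 28*-7)=196, (28*0 - 13*0)=0, (13*10 - 18*0)=130, (18*-10 - -28*10)=100; twice the area = |1758| = 1758; area = 879; answer 879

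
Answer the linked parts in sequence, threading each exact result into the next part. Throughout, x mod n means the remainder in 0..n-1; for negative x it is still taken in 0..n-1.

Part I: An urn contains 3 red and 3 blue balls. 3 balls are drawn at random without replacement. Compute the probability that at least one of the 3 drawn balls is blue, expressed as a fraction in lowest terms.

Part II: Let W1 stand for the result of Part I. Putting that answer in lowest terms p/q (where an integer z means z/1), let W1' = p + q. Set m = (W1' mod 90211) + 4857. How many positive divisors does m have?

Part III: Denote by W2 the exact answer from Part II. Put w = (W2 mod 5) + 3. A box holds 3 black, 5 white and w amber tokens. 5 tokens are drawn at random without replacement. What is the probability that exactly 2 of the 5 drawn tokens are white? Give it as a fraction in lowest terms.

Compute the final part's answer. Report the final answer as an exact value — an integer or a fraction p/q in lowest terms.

175/396

Part I: total draws C(6,3) = 20; complement C(3,3) = 1; favorable 20 - 1 = 19; P = 19/20; answer 19/20
Part II: W1 = 19/20; threaded value p + q = 39; m = 4896; 4896 = 2^5 * 3^2 * 17; number of divisors = (5+1) * (2+1) * (1+1) = 36; answer 36
Part III: W2 = 36; w = 4; total draws C(12,5) = 792; favorable C(5,2)*C(7,3) = 350; P = 175/396; answer 175/396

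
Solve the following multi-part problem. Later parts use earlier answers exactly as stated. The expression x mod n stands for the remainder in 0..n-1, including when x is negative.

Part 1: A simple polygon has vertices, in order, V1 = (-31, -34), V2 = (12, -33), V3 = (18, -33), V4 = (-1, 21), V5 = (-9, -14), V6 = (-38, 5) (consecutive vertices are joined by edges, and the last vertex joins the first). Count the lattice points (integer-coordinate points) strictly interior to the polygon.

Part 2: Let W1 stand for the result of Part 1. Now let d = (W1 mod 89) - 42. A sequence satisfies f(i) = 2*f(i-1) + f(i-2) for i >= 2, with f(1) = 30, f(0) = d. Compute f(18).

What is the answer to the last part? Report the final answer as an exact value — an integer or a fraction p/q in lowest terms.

Part 1: cross terms: (-31*-33 - 12*-34)=1431, (12*-33 - 18*-33)=198, (18*21 - -1*-33)=345, (-1*-14 - -9*21)=203, (-9*5 - -38*-14)=-577, (-38*-34 - -31*5)=1447; twice the area = |3047| = 3047; area = 3047/2; boundary points = 1 + 6 + 1 + 1 + 1 + 1 = 11; strictly interior points = area - boundary/2 + 1 = 1519; answer 1519
Part 2: W1 = 1519; d = -36; f(2) = 2*(30) + 1*(-36) = 24; iterating: f(2)=24, f(3)=78, f(4)=180, f(5)=438, f(6)=1056, f(7)=2550, f(8)=6156, f(9)=14862, f(10)=35880, f(11)=86622, f(12)=209124, f(13)=504870, f(14)=1218864, f(15)=2942598, f(16)=7104060, f(17)=17150718, f(18)=41405496; answer 41405496

41405496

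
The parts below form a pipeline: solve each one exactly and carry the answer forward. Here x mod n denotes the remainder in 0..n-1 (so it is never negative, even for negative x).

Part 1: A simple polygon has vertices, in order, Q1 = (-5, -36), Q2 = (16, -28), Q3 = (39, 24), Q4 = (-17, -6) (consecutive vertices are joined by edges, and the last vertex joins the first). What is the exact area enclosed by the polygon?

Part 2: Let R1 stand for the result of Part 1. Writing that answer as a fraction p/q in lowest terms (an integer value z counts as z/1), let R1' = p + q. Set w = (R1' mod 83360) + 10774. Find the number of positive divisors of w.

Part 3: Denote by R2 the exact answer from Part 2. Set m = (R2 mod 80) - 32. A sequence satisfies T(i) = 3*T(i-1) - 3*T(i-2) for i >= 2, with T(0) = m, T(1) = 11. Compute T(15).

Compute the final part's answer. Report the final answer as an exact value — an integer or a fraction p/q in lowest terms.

218700

Part 1: cross terms: (-5*-28 - 16*-36)=716, (16*24 - 39*-28)=1476, (39*-6 - -17*24)=174, (-17*-36 - -5*-6)=582; twice the area = |2948| = 2948; area = 1474; answer 1474
Part 2: R1 = 1474; threaded value p + q = 1475; w = 12249; 12249 = 3^2 * 1361; number of divisors = (2+1) * (1+1) = 6; answer 6
Part 3: R2 = 6; m = -26; T(2) = 3*(11) - 3*(-26) = 111; iterating: T(2)=111, T(3)=300, T(4)=567, T(5)=801, T(6)=702, T(7)=-297, T(8)=-2997, T(9)=-8100, T(10)=-15309, T(11)=-21627, T(12)=-18954, T(13)=8019, T(14)=80919, T(15)=218700; answer 218700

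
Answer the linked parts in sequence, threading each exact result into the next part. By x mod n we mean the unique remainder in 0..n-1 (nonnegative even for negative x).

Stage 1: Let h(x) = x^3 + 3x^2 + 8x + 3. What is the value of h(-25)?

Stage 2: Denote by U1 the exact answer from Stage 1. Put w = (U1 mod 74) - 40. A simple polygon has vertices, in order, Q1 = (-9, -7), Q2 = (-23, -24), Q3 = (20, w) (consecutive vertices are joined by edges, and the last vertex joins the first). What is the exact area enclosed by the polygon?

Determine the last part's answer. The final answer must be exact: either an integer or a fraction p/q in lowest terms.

Stage 1: 1*(-25)^3 + 3*(-25)^2 + 8*(-25)^1 + 3 = (-15625) + (1875) + (-200) + (3) = -13947; answer -13947
Stage 2: U1 = -13947; w = -1; cross terms: (-9*-24 - -23*-7)=55, (-23*-1 - 20*-24)=503, (20*-7 - -9*-1)=-149; twice the area = |409| = 409; area = 409/2; answer 409/2

409/2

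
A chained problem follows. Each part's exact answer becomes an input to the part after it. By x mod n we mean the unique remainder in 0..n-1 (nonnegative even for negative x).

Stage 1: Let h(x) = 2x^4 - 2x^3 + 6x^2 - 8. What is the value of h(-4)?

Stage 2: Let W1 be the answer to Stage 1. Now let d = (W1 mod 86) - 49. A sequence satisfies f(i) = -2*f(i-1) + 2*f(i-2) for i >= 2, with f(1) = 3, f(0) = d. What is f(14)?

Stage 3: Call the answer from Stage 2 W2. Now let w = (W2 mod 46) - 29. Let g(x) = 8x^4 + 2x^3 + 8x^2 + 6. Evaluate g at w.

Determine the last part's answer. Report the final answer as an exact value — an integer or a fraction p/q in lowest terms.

Stage 1: 2*(-4)^4 - 2*(-4)^3 + 6*(-4)^2 - 8 = (512) + (128) + (96) + (-8) = 728; answer 728
Stage 2: W1 = 728; d = -9; f(2) = -2*(3) + 2*(-9) = -24; iterating: f(2)=-24, f(3)=54, f(4)=-156, f(5)=420, f(6)=-1152, f(7)=3144, f(8)=-8592, f(9)=23472, f(10)=-64128, f(11)=175200, f(12)=-478656, f(13)=1307712, f(14)=-3572736; answer -3572736
Stage 3: W2 = -3572736; w = 9; 8*(9)^4 + 2*(9)^3 + 8*(9)^2 + 6 = (52488) + (1458) + (648) + (6) = 54600; answer 54600

54600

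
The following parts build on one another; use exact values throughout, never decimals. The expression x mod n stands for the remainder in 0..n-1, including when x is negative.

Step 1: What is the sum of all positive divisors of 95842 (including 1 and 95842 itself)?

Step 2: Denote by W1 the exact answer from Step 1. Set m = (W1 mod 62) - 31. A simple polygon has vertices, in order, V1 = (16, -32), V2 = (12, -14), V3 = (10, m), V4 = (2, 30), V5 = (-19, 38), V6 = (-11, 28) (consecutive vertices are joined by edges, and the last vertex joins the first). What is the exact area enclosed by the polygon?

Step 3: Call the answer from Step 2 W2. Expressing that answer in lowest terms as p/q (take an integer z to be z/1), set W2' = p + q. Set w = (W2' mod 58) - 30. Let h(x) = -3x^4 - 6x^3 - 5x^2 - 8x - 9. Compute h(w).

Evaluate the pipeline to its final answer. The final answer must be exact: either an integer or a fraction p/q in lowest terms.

Step 1: 95842 = 2 * 173 * 277; sigma = (1 + 2) * (1 + 173) * (1 + 277) = 3 * 174 * 278 = 145116; answer 145116
Step 2: W1 = 145116; m = 5; cross terms: (16*-14 - 12*-32)=160, (12*5 - 10*-14)=200, (10*30 - 2*5)=290, (2*38 - -19*30)=646, (-19*28 - -11*38)=-114, (-11*-32 - 16*28)=-96; twice the area = |1086| = 1086; area = 543; answer 543
Step 3: W2 = 543; threaded value p + q = 544; w = -8; -3*(-8)^4 - 6*(-8)^3 - 5*(-8)^2 - 8*(-8)^1 - 9 = (-12288) + (3072) + (-320) + (64) + (-9) = -9481; answer -9481

-9481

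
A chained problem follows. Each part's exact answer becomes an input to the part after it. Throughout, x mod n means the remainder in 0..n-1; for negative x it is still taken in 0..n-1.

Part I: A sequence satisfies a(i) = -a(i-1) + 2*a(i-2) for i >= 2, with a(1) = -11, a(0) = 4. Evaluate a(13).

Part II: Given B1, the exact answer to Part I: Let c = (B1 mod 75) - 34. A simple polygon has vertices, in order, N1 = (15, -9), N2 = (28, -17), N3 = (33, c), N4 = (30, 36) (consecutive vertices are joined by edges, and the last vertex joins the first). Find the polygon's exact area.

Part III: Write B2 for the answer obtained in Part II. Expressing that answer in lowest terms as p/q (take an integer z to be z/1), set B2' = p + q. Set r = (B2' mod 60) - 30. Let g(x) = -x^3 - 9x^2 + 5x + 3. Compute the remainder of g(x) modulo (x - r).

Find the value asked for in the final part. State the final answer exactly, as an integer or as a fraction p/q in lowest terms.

190

Part I: a(2) = -1*(-11) + 2*(4) = 19; iterating: a(2)=19, a(3)=-41, a(4)=79, a(5)=-161, a(6)=319, a(7)=-641, a(8)=1279, a(9)=-2561, a(10)=5119, a(11)=-10241, a(12)=20479, a(13)=-40961; answer -40961
Part II: B1 = -40961; c = 30; cross terms: (15*-17 - 28*-9)=-3, (28*30 - 33*-17)=1401, (33*36 - 30*30)=288, (30*-9 - 15*36)=-810; twice the area = |876| = 876; area = 438; answer 438
Part III: B2 = 438; threaded value p + q = 439; r = -11; remainder = value at the root: -1*(-11)^3 - 9*(-11)^2 + 5*(-11)^1 + 3 = (1331) + (-1089) + (-55) + (3) = 190; answer 190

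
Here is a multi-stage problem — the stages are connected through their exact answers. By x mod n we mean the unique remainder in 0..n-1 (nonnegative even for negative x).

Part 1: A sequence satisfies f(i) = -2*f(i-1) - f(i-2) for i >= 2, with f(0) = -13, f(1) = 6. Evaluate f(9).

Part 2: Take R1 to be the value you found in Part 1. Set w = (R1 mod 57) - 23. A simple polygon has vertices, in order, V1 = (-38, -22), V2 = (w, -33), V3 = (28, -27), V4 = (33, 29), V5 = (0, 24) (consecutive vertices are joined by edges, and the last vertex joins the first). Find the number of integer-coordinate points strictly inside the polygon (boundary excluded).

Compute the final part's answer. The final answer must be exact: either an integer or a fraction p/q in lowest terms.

Part 1: f(2) = -2*(6) - 1*(-13) = 1; iterating: f(2)=1, f(3)=-8, f(4)=15, f(5)=-22, f(6)=29, f(7)=-36, f(8)=43, f(9)=-50; answer -50
Part 2: R1 = -50; w = -16; cross terms: (-38*-33 - -16*-22)=902, (-16*-27 - 28*-33)=1356, (28*29 - 33*-27)=1703, (33*24 - 0*29)=792, (0*-22 - -38*24)=912; twice the area = |5665| = 5665; area = 5665/2; boundary points = 11 + 2 + 1 + 1 + 2 = 17; strictly interior points = area - boundary/2 + 1 = 2825; answer 2825

2825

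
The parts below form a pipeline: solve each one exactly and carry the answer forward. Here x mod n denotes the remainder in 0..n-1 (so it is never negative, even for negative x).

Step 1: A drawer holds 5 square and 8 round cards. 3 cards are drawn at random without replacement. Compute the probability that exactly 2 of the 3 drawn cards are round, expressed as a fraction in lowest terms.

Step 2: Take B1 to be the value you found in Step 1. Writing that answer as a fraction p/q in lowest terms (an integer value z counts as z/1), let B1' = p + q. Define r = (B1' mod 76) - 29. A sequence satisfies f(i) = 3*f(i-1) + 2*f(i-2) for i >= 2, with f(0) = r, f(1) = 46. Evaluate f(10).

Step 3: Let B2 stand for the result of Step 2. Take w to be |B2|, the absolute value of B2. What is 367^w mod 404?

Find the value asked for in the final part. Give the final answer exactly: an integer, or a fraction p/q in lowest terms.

281

Step 1: total draws C(13,3) = 286; favorable C(8,2)*C(5,1) = 140; P = 70/143; answer 70/143
Step 2: B1 = 70/143; threaded value p + q = 213; r = 32; f(2) = 3*(46) + 2*(32) = 202; iterating: f(2)=202, f(3)=698, f(4)=2498, f(5)=8890, f(6)=31666, f(7)=112778, f(8)=401666, f(9)=1430554, f(10)=5094994; answer 5094994
Step 3: B2 = 5094994; w = 5094994; squarings mod 404: 367^1=367, 367^2=157, 367^4=5, 367^8=25, 367^16=221, 367^32=361, 367^64=233, 367^128=153, 367^256=381, 367^512=125, 367^1024=273, 367^2048=193, 367^4096=81, 367^8192=97, 367^16384=117, 367^32768=357, 367^65536=189, 367^131072=169, 367^262144=281, 367^524288=181, 367^1048576=37, 367^2097152=157, 367^4194304=5; 367^5094994 = 367^2 * 367^16 * 367^64 * 367^512 * 367^1024 * 367^2048 * 367^4096 * 367^8192 * 367^32768 * 367^65536 * 367^262144 * 367^524288 * 367^4194304 = 281 (mod 404); answer 281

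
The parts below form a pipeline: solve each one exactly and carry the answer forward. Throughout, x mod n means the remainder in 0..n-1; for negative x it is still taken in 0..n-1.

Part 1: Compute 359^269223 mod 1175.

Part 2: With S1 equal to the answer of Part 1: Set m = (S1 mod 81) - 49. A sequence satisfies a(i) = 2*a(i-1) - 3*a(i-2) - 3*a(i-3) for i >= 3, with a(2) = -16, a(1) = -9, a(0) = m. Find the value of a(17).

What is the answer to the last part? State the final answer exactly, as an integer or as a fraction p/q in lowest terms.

6868960

Part 1: squarings mod 1175: 359^1=359, 359^2=806, 359^4=1036, 359^8=521, 359^16=16, 359^32=256, 359^64=911, 359^128=371, 359^256=166, 359^512=531, 359^1024=1136, 359^2048=346, 359^4096=1041, 359^8192=331, 359^16384=286, 359^32768=721, 359^65536=491, 359^131072=206, 359^262144=136; 359^269223 = 359^1 * 359^2 * 359^4 * 359^32 * 359^128 * 359^256 * 359^512 * 359^2048 * 359^4096 * 359^262144 = 654 (mod 1175); answer 654
Part 2: S1 = 654; m = -43; a(3) = 2*(-16) - 3*(-9) - 3*(-43) = 124; iterating: a(3)=124, a(4)=323, a(5)=322, a(6)=-697, a(7)=-3329, a(8)=-5533, a(9)=1012, a(10)=28610, a(11)=70783, a(12)=52700, a(13)=-192779, a(14)=-756007, a(15)=-1091777, a(16)=662804, a(17)=6868960; answer 6868960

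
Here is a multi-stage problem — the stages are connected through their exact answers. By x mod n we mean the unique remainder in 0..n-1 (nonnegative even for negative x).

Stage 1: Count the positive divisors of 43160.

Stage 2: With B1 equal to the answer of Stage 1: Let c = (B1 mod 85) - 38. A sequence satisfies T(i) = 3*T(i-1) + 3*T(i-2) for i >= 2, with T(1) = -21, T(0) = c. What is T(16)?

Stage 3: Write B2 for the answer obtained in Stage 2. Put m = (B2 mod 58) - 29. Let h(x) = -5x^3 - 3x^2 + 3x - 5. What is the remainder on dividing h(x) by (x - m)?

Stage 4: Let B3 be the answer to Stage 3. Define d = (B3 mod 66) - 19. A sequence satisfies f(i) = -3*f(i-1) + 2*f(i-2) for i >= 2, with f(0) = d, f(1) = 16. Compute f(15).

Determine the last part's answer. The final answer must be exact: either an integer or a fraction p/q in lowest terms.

Stage 1: 43160 = 2^3 * 5 * 13 * 83; number of divisors = (3+1) * (1+1) * (1+1) * (1+1) = 32; answer 32
Stage 2: B1 = 32; c = -6; T(2) = 3*(-21) + 3*(-6) = -81; iterating: T(2)=-81, T(3)=-306, T(4)=-1161, T(5)=-4401, T(6)=-16686, T(7)=-63261, T(8)=-239841, T(9)=-909306, T(10)=-3447441, T(11)=-13070241, T(12)=-49553046, T(13)=-187869861, T(14)=-712268721, T(15)=-2700415746, T(16)=-10238053401; answer -10238053401
Stage 3: B2 = -10238053401; m = 24; remainder = value at the root: -5*(24)^3 - 3*(24)^2 + 3*(24)^1 - 5 = (-69120) + (-1728) + (72) + (-5) = -70781; answer -70781
Stage 4: B3 = -70781; d = 18; f(2) = -3*(16) + 2*(18) = -12; iterating: f(2)=-12, f(3)=68, f(4)=-228, f(5)=820, f(6)=-2916, f(7)=10388, f(8)=-36996, f(9)=131764, f(10)=-469284, f(11)=1671380, f(12)=-5952708, f(13)=21200884, f(14)=-75508068, f(15)=268925972; answer 268925972

268925972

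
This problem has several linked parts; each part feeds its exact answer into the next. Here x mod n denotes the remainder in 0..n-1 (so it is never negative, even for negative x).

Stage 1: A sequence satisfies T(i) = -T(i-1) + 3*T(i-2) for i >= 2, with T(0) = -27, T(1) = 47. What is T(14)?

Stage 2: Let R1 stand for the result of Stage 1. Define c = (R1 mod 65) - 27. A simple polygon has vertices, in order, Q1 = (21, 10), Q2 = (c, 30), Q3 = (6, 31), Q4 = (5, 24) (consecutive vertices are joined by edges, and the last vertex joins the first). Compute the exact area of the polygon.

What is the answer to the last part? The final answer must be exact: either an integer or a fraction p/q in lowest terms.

Stage 1: T(2) = -1*(47) + 3*(-27) = -128; iterating: T(2)=-128, T(3)=269, T(4)=-653, T(5)=1460, T(6)=-3419, T(7)=7799, T(8)=-18056, T(9)=41453, T(10)=-95621, T(11)=219980, T(12)=-506843, T(13)=1166783, T(14)=-2687312; answer -2687312
Stage 2: R1 = -2687312; c = 21; cross terms: (21*30 - 21*10)=420, (21*31 - 6*30)=471, (6*24 - 5*31)=-11, (5*10 - 21*24)=-454; twice the area = |426| = 426; area = 213; answer 213

213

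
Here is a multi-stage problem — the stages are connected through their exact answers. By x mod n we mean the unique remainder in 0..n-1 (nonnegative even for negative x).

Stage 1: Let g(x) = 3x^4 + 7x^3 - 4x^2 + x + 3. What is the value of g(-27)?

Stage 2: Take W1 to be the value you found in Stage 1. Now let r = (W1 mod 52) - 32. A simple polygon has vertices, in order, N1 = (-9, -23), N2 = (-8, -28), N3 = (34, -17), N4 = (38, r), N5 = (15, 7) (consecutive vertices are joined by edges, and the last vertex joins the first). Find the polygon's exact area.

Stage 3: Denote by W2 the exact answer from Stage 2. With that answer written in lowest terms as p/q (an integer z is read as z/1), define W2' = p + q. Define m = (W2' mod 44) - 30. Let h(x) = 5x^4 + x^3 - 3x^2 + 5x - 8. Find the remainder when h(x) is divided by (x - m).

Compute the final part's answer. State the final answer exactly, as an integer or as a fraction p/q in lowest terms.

248992

Stage 1: 3*(-27)^4 + 7*(-27)^3 - 4*(-27)^2 + 1*(-27)^1 + 3 = (1594323) + (-137781) + (-2916) + (-27) + (3) = 1453602; answer 1453602
Stage 2: W1 = 1453602; r = 14; cross terms: (-9*-28 - -8*-23)=68, (-8*-17 - 34*-28)=1088, (34*14 - 38*-17)=1122, (38*7 - 15*14)=56, (15*-23 - -9*7)=-282; twice the area = |2052| = 2052; area = 1026; answer 1026
Stage 3: W2 = 1026; threaded value p + q = 1027; m = -15; remainder = value at the root: 5*(-15)^4 + 1*(-15)^3 - 3*(-15)^2 + 5*(-15)^1 - 8 = (253125) + (-3375) + (-675) + (-75) + (-8) = 248992; answer 248992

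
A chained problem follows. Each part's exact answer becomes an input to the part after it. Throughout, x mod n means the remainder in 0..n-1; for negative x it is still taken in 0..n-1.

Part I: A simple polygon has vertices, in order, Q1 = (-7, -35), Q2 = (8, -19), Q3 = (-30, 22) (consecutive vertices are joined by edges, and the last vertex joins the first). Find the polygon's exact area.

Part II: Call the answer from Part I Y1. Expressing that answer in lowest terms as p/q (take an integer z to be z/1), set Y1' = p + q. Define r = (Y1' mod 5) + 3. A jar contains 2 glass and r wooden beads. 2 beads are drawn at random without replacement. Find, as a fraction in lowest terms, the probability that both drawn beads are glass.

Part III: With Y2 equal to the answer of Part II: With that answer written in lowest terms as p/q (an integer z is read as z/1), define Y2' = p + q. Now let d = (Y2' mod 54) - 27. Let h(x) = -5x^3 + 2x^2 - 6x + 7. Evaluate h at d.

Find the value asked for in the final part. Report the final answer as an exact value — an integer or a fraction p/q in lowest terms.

Part I: cross terms: (-7*-19 - 8*-35)=413, (8*22 - -30*-19)=-394, (-30*-35 - -7*22)=1204; twice the area = |1223| = 1223; area = 1223/2; answer 1223/2
Part II: Y1 = 1223/2; threaded value p + q = 1225; r = 3; total draws C(5,2) = 10; favorable C(2,2) = 1; P = 1/10; answer 1/10
Part III: Y2 = 1/10; threaded value p + q = 11; d = -16; -5*(-16)^3 + 2*(-16)^2 - 6*(-16)^1 + 7 = (20480) + (512) + (96) + (7) = 21095; answer 21095

21095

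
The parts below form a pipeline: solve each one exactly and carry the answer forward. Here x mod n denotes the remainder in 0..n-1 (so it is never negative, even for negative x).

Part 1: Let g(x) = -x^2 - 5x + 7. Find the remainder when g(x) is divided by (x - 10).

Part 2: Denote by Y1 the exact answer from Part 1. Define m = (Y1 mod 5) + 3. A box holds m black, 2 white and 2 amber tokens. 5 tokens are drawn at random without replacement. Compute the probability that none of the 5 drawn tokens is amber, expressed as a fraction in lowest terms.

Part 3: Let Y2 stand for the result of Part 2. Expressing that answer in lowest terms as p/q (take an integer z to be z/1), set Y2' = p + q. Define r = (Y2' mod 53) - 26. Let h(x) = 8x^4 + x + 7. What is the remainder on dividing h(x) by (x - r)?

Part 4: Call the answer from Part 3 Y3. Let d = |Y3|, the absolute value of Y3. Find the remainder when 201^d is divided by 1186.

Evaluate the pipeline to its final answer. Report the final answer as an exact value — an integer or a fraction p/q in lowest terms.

Part 1: remainder = value at the root: -1*(10)^2 - 5*(10)^1 + 7 = (-100) + (-50) + (7) = -143; answer -143
Part 2: Y1 = -143; m = 5; total draws C(9,5) = 126; favorable C(7,5) = 21; P = 1/6; answer 1/6
Part 3: Y2 = 1/6; threaded value p + q = 7; r = -19; remainder = value at the root: 8*(-19)^4 + 1*(-19)^1 + 7 = (1042568) + (-19) + (7) = 1042556; answer 1042556
Part 4: Y3 = 1042556; d = 1042556; squarings mod 1186: 201^1=201, 201^2=77, 201^4=1185, 201^8=1, 201^16=1, 201^32=1, 201^64=1, 201^128=1, 201^256=1, 201^512=1, 201^1024=1, 201^2048=1, 201^4096=1, 201^8192=1, 201^16384=1, 201^32768=1, 201^65536=1, 201^131072=1, 201^262144=1, 201^524288=1; 201^1042556 = 201^4 * 201^8 * 201^16 * 201^32 * 201^64 * 201^2048 * 201^8192 * 201^16384 * 201^32768 * 201^65536 * 201^131072 * 201^262144 * 201^524288 = 1185 (mod 1186); answer 1185

1185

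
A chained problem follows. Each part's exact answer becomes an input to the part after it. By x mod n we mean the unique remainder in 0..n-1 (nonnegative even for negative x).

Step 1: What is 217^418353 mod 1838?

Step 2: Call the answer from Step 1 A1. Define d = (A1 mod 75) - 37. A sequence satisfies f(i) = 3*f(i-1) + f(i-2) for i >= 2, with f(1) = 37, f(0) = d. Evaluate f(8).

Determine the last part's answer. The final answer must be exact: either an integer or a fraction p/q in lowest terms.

172646

Step 1: squarings mod 1838: 217^1=217, 217^2=1139, 217^4=1531, 217^8=511, 217^16=125, 217^32=921, 217^64=923, 217^128=935, 217^256=1175, 217^512=287, 217^1024=1497, 217^2048=487, 217^4096=67, 217^8192=813, 217^16384=1127, 217^32768=71, 217^65536=1365, 217^131072=1331, 217^262144=1567; 217^418353 = 217^1 * 217^16 * 217^32 * 217^512 * 217^8192 * 217^16384 * 217^131072 * 217^262144 = 1785 (mod 1838); answer 1785
Step 2: A1 = 1785; d = 23; f(2) = 3*(37) + 1*(23) = 134; iterating: f(2)=134, f(3)=439, f(4)=1451, f(5)=4792, f(6)=15827, f(7)=52273, f(8)=172646; answer 172646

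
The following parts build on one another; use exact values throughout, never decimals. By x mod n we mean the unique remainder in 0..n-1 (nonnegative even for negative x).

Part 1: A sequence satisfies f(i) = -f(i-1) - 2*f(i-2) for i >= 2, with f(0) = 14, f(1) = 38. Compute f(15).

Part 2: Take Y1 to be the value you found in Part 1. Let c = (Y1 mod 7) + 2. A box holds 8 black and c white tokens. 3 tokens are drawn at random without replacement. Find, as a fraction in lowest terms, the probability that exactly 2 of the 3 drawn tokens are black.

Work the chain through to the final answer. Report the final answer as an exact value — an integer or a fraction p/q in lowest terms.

Part 1: f(2) = -1*(38) - 2*(14) = -66; iterating: f(2)=-66, f(3)=-10, f(4)=142, f(5)=-122, f(6)=-162, f(7)=406, f(8)=-82, f(9)=-730, f(10)=894, f(11)=566, f(12)=-2354, f(13)=1222, f(14)=3486, f(15)=-5930; answer -5930
Part 2: Y1 = -5930; c = 8; total draws C(16,3) = 560; favorable C(8,2)*C(8,1) = 224; P = 2/5; answer 2/5

2/5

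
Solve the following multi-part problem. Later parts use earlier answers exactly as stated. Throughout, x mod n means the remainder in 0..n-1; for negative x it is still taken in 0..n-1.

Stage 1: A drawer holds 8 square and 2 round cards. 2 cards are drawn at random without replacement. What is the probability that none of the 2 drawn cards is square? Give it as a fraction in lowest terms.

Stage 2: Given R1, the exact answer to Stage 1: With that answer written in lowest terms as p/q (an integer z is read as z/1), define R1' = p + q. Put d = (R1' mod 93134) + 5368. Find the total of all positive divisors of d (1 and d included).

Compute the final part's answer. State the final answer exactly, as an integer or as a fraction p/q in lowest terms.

Stage 1: total draws C(10,2) = 45; favorable C(2,2) = 1; P = 1/45; answer 1/45
Stage 2: R1 = 1/45; threaded value p + q = 46; d = 5414; 5414 = 2 * 2707; sigma = (1 + 2) * (1 + 2707) = 3 * 2708 = 8124; answer 8124

8124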